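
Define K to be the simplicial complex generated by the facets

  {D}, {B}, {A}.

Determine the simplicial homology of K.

H_0 = Z^3.

Fix the vertex order A < B < D and write every simplex with vertices in increasing order. Then dim K = 0 and the simplices of K are:

  0-simplices (3): A, B, D

Hence C_0 ≅ Z^3.

Now H_k = ker ∂_k / im ∂_{k+1}, so:

  H_0: rank C_0 − rank ∂_1 = 3 − 0 = 3, and there is no ∂_1, so H_0 = Z^3.

(K is a triangulation of a set of 3 points.)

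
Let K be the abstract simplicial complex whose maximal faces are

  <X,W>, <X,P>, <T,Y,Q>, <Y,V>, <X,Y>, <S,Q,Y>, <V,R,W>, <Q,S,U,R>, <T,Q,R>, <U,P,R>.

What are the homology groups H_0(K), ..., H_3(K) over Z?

Fix the vertex order P < Q < R < S < T < U < V < W < X < Y and write every simplex with vertices in increasing order. Then dim K = 3 and the simplices of K are:

  0-simplices (10): P, Q, R, S, T, U, V, W, X, Y
  1-simplices (20): PR, PU, PX, QR, QS, QT, QU, QY, RS, RT, RU, RV, RW, SU, SY, TY, VW, VY, WX, XY
  2-simplices (9): PRU, QRS, QRT, QRU, QSU, QSY, QTY, RSU, RVW
  3-simplices (1): QRSU

so the chain groups are C_0 ≅ Z^10, C_1 ≅ Z^20, C_2 ≅ Z^9, C_3 ≅ Z^1.

∂_1: C_1 → C_0 is given by ∂[p,q] = [q] − [p]. For instance
  ∂QR = R − Q.
The 10×20 boundary matrix has rank 9 and Smith normal form diag(1,1,1,1,1,1,1,1,1).

∂_2: C_2 → C_1 maps a triangle to the signed sum of its edges. For instance
  ∂QSY = SY − QY + QS,
  ∂RSU = SU − RU + RS.
As a 20×9 matrix over Z this has rank 8, with invariant factors (1,1,1,1,1,1,1,1).

∂_3: C_3 → C_2 sends each 3-simplex σ to the alternating sum Σ_i (−1)^i (σ with its i-th vertex removed). For instance
  ∂QRSU = RSU − QSU + QRU − QRS.
The 9×1 boundary matrix has rank 1 and Smith normal form diag(1).

Reading off H_k = ker ∂_k / im ∂_{k+1}:

  H_0: rank C_0 − rank ∂_1 = 10 − 9 = 1, and the invariant factors of ∂_1 are all 1, so H_0 ≅ Z.
  H_1: rank ker ∂_1 − rank ∂_2 = (20 − 9) − 8 = 3, and the invariant factors of ∂_2 are all 1, so H_1 ≅ Z^3.
  H_2: rank ker ∂_2 − rank ∂_3 = (9 − 8) − 1 = 0, and the invariant factors of ∂_3 are all 1, so H_2 ≅ 0.
  H_3: rank ker ∂_3 − rank ∂_4 = (1 − 1) − 0 = 0, and there is no ∂_4, so H_3 ≅ 0.

H_0 ≅ Z,  H_1 ≅ Z^3,  H_2 = 0,  H_3 = 0.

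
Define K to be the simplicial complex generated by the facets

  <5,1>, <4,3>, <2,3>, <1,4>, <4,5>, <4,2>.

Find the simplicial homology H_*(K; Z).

H_0 = Z,  H_1 = Z^2.

We work with the vertex ordering 1 < 2 < 3 < 4 < 5. The simplices of K, each written with vertices in increasing order, are:

  0-simplices (5): [1], [2], [3], [4], [5]
  1-simplices (6): [1,4], [1,5], [2,3], [2,4], [3,4], [4,5]

so the chain groups are C_0 ≅ Z^5, C_1 ≅ Z^6.

The boundary map ∂_1: C_1 → C_0 is given by ∂[p,q] = [q] − [p].
The resulting 5×6 matrix has rank 4, and its Smith normal form has invariant factors (1,1,1,1).

From H_k ≅ ker(∂_k) / im(∂_{k+1}) we obtain:

  H_0: rank C_0 − rank ∂_1 = 5 − 4 = 1, and the invariant factors of ∂_1 are all 1, so H_0 = Z.
  H_1: rank ker ∂_1 − rank ∂_2 = (6 − 4) − 0 = 2, and there is no ∂_2, so H_1 = Z^2.

As a check, the Euler characteristic is 5 − 6 = -1, which agrees with 1 − 2 = -1.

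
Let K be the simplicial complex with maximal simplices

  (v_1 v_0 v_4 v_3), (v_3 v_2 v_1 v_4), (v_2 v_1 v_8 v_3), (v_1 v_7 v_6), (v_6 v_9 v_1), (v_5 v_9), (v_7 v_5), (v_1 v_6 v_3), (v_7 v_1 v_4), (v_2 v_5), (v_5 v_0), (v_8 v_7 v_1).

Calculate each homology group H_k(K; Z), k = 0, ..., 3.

Order the vertices as v_0 < v_1 < v_2 < v_3 < v_4 < v_5 < v_6 < v_7 < v_8 < v_9. Listing each simplex with vertices in this order, K has dimension 3 with simplices:

  0-simplices (10): [v_0], [v_1], [v_2], [v_3], [v_4], [v_5], [v_6], [v_7], [v_8], [v_9]
  1-simplices (24): (24 of them)
  2-simplices (15): (15 of them)
  3-simplices (3): [v_0,v_1,v_3,v_4], [v_1,v_2,v_3,v_4], [v_1,v_2,v_3,v_8]

so the chain groups are C_0 ≅ Z^10, C_1 ≅ Z^24, C_2 ≅ Z^15, C_3 ≅ Z^3.

The boundary map ∂_1: C_1 → C_0 sends each edge [p,q] (with p < q) to q − p. For instance
  ∂[v_2,v_8] = [v_8] − [v_2].
The resulting 10×24 matrix has rank 9, and its Smith normal form has invariant factors (1,1,1,1,1,1,1,1,1).

The boundary map ∂_2: C_2 → C_1 maps a triangle to the signed sum of its edges. For instance
  ∂[v_1,v_4,v_7] = [v_4,v_7] − [v_1,v_7] + [v_1,v_4],
  ∂[v_1,v_6,v_9] = [v_6,v_9] − [v_1,v_9] + [v_1,v_6].
The resulting 24×15 matrix has rank 12, and its Smith normal form has invariant factors (1,1,1,1,1,1,1,1,1,1,1,1).

∂_3: C_3 → C_2 sends each 3-simplex σ to the alternating sum Σ_i (−1)^i (σ with its i-th vertex removed). For instance
  ∂[v_1,v_2,v_3,v_8] = [v_2,v_3,v_8] − [v_1,v_3,v_8] + [v_1,v_2,v_8] − [v_1,v_2,v_3],
  ∂[v_0,v_1,v_3,v_4] = [v_1,v_3,v_4] − [v_0,v_3,v_4] + [v_0,v_1,v_4] − [v_0,v_1,v_3].
The 15×3 boundary matrix has rank 3 and Smith normal form diag(1,1,1).

Computing H_k = (kernel of ∂_k) / (image of ∂_{k+1}):

  H_0: rank C_0 − rank ∂_1 = 10 − 9 = 1, and the invariant factors of ∂_1 are all 1, so H_0 ≅ Z.
  H_1: rank ker ∂_1 − rank ∂_2 = (24 − 9) − 12 = 3, and the invariant factors of ∂_2 are all 1, so H_1 ≅ Z^3.
  H_2: rank ker ∂_2 − rank ∂_3 = (15 − 12) − 3 = 0, and the invariant factors of ∂_3 are all 1, so H_2 ≅ 0.
  H_3: rank ker ∂_3 − rank ∂_4 = (3 − 3) − 0 = 0, and there is no ∂_4, so H_3 ≅ 0.

H_0 ≅ Z,  H_1 ≅ Z^3,  H_2 = 0,  H_3 = 0.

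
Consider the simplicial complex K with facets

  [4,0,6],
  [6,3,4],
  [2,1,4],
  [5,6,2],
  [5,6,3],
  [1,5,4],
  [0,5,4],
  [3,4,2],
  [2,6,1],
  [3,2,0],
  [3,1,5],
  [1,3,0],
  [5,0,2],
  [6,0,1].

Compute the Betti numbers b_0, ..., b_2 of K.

Order the vertices as 0 < 1 < 2 < 3 < 4 < 5 < 6. Listing each simplex with vertices in this order, K has dimension 2 with simplices:

  0-simplices (7): [0], [1], [2], [3], [4], [5], [6]
  1-simplices (21): [0,1], [0,2], [0,3], [0,4], [0,5], [0,6], [1,2], [1,3], [1,4], [1,5], [1,6], [2,3], [2,4], [2,5], [2,6], [3,4], [3,5], [3,6], [4,5], [4,6], [5,6]
  2-simplices (14): [0,1,3], [0,1,6], [0,2,3], [0,2,5], [0,4,5], [0,4,6], [1,2,4], [1,2,6], [1,3,5], [1,4,5], [2,3,4], [2,5,6], [3,4,6], [3,5,6]

giving chain groups C_0 ≅ Z^7, C_1 ≅ Z^21, C_2 ≅ Z^14.

∂_1: C_1 → C_0 is given by ∂[p,q] = [q] − [p].
This gives a 7×21 integer matrix of rank 6; reducing to Smith normal form yields diagonal entries (1,1,1,1,1,1).

Boundary ∂_2: C_2 → C_1 maps a triangle to the signed sum of its edges. For instance
  ∂[0,1,6] = [1,6] − [0,6] + [0,1],
  ∂[3,5,6] = [5,6] − [3,6] + [3,5].
The resulting 21×14 matrix has rank 13, and its Smith normal form has invariant factors (1,1,1,1,1,1,1,1,1,1,1,1,1).

Computing H_k = (kernel of ∂_k) / (image of ∂_{k+1}):

  H_0: rank C_0 − rank ∂_1 = 7 − 6 = 1, and the invariant factors of ∂_1 are all 1, so H_0 ≅ Z.
  H_1: rank ker ∂_1 − rank ∂_2 = (21 − 6) − 13 = 2, and the invariant factors of ∂_2 are all 1, so H_1 ≅ Z^2.
  H_2: rank ker ∂_2 − rank ∂_3 = (14 − 13) − 0 = 1, and there is no ∂_3, so H_2 ≅ Z.

Hence the Betti numbers are b_0 = 1, b_1 = 2, b_2 = 1.

b_0 = 1, b_1 = 2, b_2 = 1.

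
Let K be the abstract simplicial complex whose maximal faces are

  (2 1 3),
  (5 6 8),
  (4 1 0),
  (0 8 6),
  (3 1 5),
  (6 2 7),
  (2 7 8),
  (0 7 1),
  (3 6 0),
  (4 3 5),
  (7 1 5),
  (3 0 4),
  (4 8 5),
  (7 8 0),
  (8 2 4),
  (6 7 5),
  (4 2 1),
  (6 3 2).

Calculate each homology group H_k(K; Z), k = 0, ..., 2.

Fix the vertex order 0 < 1 < 2 < 3 < 4 < 5 < 6 < 7 < 8 and write every simplex with vertices in increasing order. Then dim K = 2 and the simplices of K are:

  0-simplices (9): [0], [1], [2], [3], [4], [5], [6], [7], [8]
  1-simplices (27): (27 of them)
  2-simplices (18): [0,1,4], [0,1,7], [0,3,4], [0,3,6], [0,6,8], [0,7,8], [1,2,3], [1,2,4], [1,3,5], [1,5,7], [2,3,6], [2,4,8], [2,6,7], [2,7,8], [3,4,5], [4,5,8], [5,6,7], [5,6,8]

so the chain groups are C_0 ≅ Z^9, C_1 ≅ Z^27, C_2 ≅ Z^18.

Boundary ∂_1: C_1 → C_0 sends each edge [p,q] (with p < q) to q − p. For instance
  ∂[7,8] = [8] − [7].
This gives a 9×27 integer matrix of rank 8; reducing to Smith normal form yields diagonal entries (1,1,1,1,1,1,1,1).

∂_2: C_2 → C_1 sends each 2-simplex [p,q,r] to [q,r] − [p,r] + [p,q]. For instance
  ∂[0,3,6] = [3,6] − [0,6] + [0,3],
  ∂[1,2,4] = [2,4] − [1,4] + [1,2].
The 27×18 boundary matrix has rank 18 and Smith normal form diag(1,1,1,1,1,1,1,1,1,1,1,1,1,1,1,1,1,2).

From H_k ≅ ker(∂_k) / im(∂_{k+1}) we obtain:

  H_0: rank C_0 − rank ∂_1 = 9 − 8 = 1, and the invariant factors of ∂_1 are all 1, so H_0 ≅ Z.
  H_1: rank ker ∂_1 − rank ∂_2 = (27 − 8) − 18 = 1, and ∂_2 has invariant factor 2 > 1, so H_1 ≅ Z ⊕ Z/2Z.
  H_2: rank ker ∂_2 − rank ∂_3 = (18 − 18) − 0 = 0, and there is no ∂_3, so H_2 ≅ 0.

H_0 ≅ Z,  H_1 ≅ Z ⊕ Z/2Z,  H_2 = 0.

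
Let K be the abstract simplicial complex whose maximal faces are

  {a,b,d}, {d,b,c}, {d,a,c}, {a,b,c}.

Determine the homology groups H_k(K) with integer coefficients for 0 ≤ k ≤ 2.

H_0 = Z,  H_1 = 0,  H_2 = Z.

Order the vertices as a < b < c < d. Listing each simplex with vertices in this order, K has dimension 2 with simplices:

  0-simplices (4): a, b, c, d
  1-simplices (6): ab, ac, ad, bc, bd, cd
  2-simplices (4): abc, abd, acd, bcd

so the chain groups are C_0 ≅ Z^4, C_1 ≅ Z^6, C_2 ≅ Z^4.

The boundary map ∂_1: C_1 → C_0 is given by ∂[p,q] = [q] − [p].
As a 4×6 matrix over Z this has rank 3, with invariant factors (1,1,1).

∂_2: C_2 → C_1 maps a triangle to the signed sum of its edges. For instance
  ∂abd = bd − ad + ab,
  ∂bcd = cd − bd + bc.
As a 6×4 matrix over Z this has rank 3, with invariant factors (1,1,1).

Now H_k = ker ∂_k / im ∂_{k+1}, so:

  H_0: rank C_0 − rank ∂_1 = 4 − 3 = 1, and the invariant factors of ∂_1 are all 1, so H_0 = Z.
  H_1: rank ker ∂_1 − rank ∂_2 = (6 − 3) − 3 = 0, and the invariant factors of ∂_2 are all 1, so H_1 = 0.
  H_2: rank ker ∂_2 − rank ∂_3 = (4 − 3) − 0 = 1, and there is no ∂_3, so H_2 = Z.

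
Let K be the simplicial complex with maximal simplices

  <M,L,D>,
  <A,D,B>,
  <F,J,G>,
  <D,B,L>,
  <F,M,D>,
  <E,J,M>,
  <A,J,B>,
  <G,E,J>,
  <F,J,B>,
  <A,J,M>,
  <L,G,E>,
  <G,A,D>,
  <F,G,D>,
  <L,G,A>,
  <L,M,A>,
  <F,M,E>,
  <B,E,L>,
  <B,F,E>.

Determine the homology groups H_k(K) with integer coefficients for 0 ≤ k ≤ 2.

We work with the vertex ordering A < B < D < E < F < G < J < L < M. The simplices of K, each written with vertices in increasing order, are:

  0-simplices (9): A, B, D, E, F, G, J, L, M
  1-simplices (27): AB, AD, AG, AJ, AL, AM, BD, BE, BF, BJ, BL, DF, DG, DL, DM, EF, EG, EJ, EL, EM, FG, FJ, FM, GJ, GL, JM, LM
  2-simplices (18): ABD, ABJ, ADG, AGL, AJM, ALM, BDL, BEF, BEL, BFJ, DFG, DFM, DLM, EFM, EGJ, EGL, EJM, FGJ

giving chain groups C_0 ≅ Z^9, C_1 ≅ Z^27, C_2 ≅ Z^18.

Boundary ∂_1: C_1 → C_0 sends each edge [p,q] (with p < q) to q − p.
The 9×27 boundary matrix has rank 8 and Smith normal form diag(1,1,1,1,1,1,1,1).

The boundary map ∂_2: C_2 → C_1 acts by ∂[p,q,r] = [q,r] − [p,r] + [p,q]. For instance
  ∂DLM = LM − DM + DL,
  ∂BDL = DL − BL + BD.
The 27×18 boundary matrix has rank 18 and Smith normal form diag(1,1,1,1,1,1,1,1,1,1,1,1,1,1,1,1,1,2).

Computing H_k = (kernel of ∂_k) / (image of ∂_{k+1}):

  H_0: rank C_0 − rank ∂_1 = 9 − 8 = 1, and the invariant factors of ∂_1 are all 1, so H_0 = Z.
  H_1: rank ker ∂_1 − rank ∂_2 = (27 − 8) − 18 = 1, and ∂_2 has invariant factor 2 > 1, so H_1 = Z ⊕ Z/2.
  H_2: rank ker ∂_2 − rank ∂_3 = (18 − 18) − 0 = 0, and there is no ∂_3, so H_2 = 0.

(K is a triangulation of the Klein bottle.)

H_0 ≅ Z,  H_1 ≅ Z ⊕ Z/2,  H_2 = 0.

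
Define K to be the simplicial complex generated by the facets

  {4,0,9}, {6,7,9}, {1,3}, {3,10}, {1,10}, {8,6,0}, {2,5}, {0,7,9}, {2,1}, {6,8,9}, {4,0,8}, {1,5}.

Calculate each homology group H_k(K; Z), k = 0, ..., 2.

H_0 = Z^2,  H_1 = Z^3,  H_2 = 0.

We work with the vertex ordering 0 < 1 < 2 < 3 < 4 < 5 < 6 < 7 < 8 < 9 < 10. The simplices of K, each written with vertices in increasing order, are:

  0-simplices (11): [0], [1], [2], [3], [4], [5], [6], [7], [8], [9], [10]
  1-simplices (18): [0,4], [0,6], [0,7], [0,8], [0,9], [1,2], [1,3], [1,5], [1,10], [2,5], [3,10], [4,8], [4,9], [6,7], [6,8], [6,9], [7,9], [8,9]
  2-simplices (6): [0,4,8], [0,4,9], [0,6,8], [0,7,9], [6,7,9], [6,8,9]

giving chain groups C_0 ≅ Z^11, C_1 ≅ Z^18, C_2 ≅ Z^6.

∂_1: C_1 → C_0 is given by ∂[p,q] = [q] − [p].
This gives a 11×18 integer matrix of rank 9; reducing to Smith normal form yields diagonal entries (1,1,1,1,1,1,1,1,1).

The boundary map ∂_2: C_2 → C_1 sends each 2-simplex [p,q,r] to [q,r] − [p,r] + [p,q]. For instance
  ∂[0,7,9] = [7,9] − [0,9] + [0,7],
  ∂[0,4,8] = [4,8] − [0,8] + [0,4].
The resulting 18×6 matrix has rank 6, and its Smith normal form has invariant factors (1,1,1,1,1,1).

From H_k ≅ ker(∂_k) / im(∂_{k+1}) we obtain:

  H_0: rank C_0 − rank ∂_1 = 11 − 9 = 2, and the invariant factors of ∂_1 are all 1, so H_0 ≅ Z^2.
  H_1: rank ker ∂_1 − rank ∂_2 = (18 − 9) − 6 = 3, and the invariant factors of ∂_2 are all 1, so H_1 ≅ Z^3.
  H_2: rank ker ∂_2 − rank ∂_3 = (6 − 6) − 0 = 0, and there is no ∂_3, so H_2 ≅ 0.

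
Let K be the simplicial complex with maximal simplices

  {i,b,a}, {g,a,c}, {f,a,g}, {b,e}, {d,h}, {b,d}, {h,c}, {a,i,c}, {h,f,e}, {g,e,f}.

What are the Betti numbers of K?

b_0 = 1, b_1 = 3, b_2 = 0.

K has 9 vertices, 17 edges, 6 triangles.
rank ∂_0 = 0, rank ∂_1 = 8 ⇒ b_0 = 9 − 0 − 8 = 1; all invariant factors of ∂_1 are 1 so no torsion. So H_0 = Z.
rank ∂_1 = 8, rank ∂_2 = 6 ⇒ b_1 = 17 − 8 − 6 = 3; all invariant factors of ∂_2 are 1 so no torsion. So H_1 = Z^3.
rank ∂_2 = 6, rank ∂_3 = 0 ⇒ b_2 = 6 − 6 − 0 = 0. So H_2 = 0.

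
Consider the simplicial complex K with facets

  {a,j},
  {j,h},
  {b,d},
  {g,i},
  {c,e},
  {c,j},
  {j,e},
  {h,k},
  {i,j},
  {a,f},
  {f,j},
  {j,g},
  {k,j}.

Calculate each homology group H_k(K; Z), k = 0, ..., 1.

Order the vertices as a < b < c < d < e < f < g < h < i < j < k. Listing each simplex with vertices in this order, K has dimension 1 with simplices:

  0-simplices (11): a, b, c, d, e, f, g, h, i, j, k
  1-simplices (13): af, aj, bd, ce, cj, ej, fj, gi, gj, hj, hk, ij, jk

giving chain groups C_0 ≅ Z^11, C_1 ≅ Z^13.

The boundary map ∂_1: C_1 → C_0 is given by ∂[p,q] = [q] − [p].
This gives a 11×13 integer matrix of rank 9; reducing to Smith normal form yields diagonal entries (1,1,1,1,1,1,1,1,1).

Reading off H_k = ker ∂_k / im ∂_{k+1}:

  H_0: rank C_0 − rank ∂_1 = 11 − 9 = 2, and the invariant factors of ∂_1 are all 1, so H_0 ≅ Z^2.
  H_1: rank ker ∂_1 − rank ∂_2 = (13 − 9) − 0 = 4, and there is no ∂_2, so H_1 ≅ Z^4.

As a check, the Euler characteristic is 11 − 13 = -2, which agrees with 2 − 4 = -2.
(K is a triangulation of the disjoint union of the 1-simplex and a wedge of 4 circles.)

H_0 ≅ Z^2,  H_1 ≅ Z^4.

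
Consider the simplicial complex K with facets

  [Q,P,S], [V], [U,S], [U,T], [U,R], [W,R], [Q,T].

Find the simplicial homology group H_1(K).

Fix the vertex order P < Q < R < S < T < U < V < W and write every simplex with vertices in increasing order. Then dim K = 2 and the simplices of K are:

  0-simplices (8): P, Q, R, S, T, U, V, W
  1-simplices (8): PQ, PS, QS, QT, RU, RW, SU, TU
  2-simplices (1): PQS

Hence C_0 ≅ Z^8, C_1 ≅ Z^8, C_2 ≅ Z^1.

Boundary ∂_1: C_1 → C_0 is given by ∂[p,q] = [q] − [p].
The resulting 8×8 matrix has rank 6, and its Smith normal form has invariant factors (1,1,1,1,1,1).

Boundary ∂_2: C_2 → C_1 maps a triangle to the signed sum of its edges. For instance
  ∂PQS = QS − PS + PQ.
The 8×1 boundary matrix has rank 1 and Smith normal form diag(1).

Reading off H_k = ker ∂_k / im ∂_{k+1}:

  H_1: rank ker ∂_1 − rank ∂_2 = (8 − 6) − 1 = 1, and the invariant factors of ∂_2 are all 1, so H_1 ≅ Z.

H_1 ≅ Z.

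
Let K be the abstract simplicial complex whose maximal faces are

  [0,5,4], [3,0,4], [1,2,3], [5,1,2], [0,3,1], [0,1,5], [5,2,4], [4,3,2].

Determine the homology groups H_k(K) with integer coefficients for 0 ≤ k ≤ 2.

H_0 = Z,  H_1 = 0,  H_2 = Z.

K has 6 vertices, 12 edges, 8 triangles.
rank ∂_0 = 0, rank ∂_1 = 5 ⇒ b_0 = 6 − 0 − 5 = 1; all invariant factors of ∂_1 are 1 so no torsion. So H_0 = Z.
rank ∂_1 = 5, rank ∂_2 = 7 ⇒ b_1 = 12 − 5 − 7 = 0; all invariant factors of ∂_2 are 1 so no torsion. So H_1 = 0.
rank ∂_2 = 7, rank ∂_3 = 0 ⇒ b_2 = 8 − 7 − 0 = 1. So H_2 = Z.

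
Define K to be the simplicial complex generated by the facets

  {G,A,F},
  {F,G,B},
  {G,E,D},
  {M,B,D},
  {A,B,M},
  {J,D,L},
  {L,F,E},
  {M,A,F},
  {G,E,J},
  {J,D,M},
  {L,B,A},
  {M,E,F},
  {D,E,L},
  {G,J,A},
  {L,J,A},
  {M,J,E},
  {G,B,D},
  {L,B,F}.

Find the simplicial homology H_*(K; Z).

H_0 ≅ Z,  H_1 ≅ Z ⊕ Z/2,  H_2 = 0.

We work with the vertex ordering A < B < D < E < F < G < J < L < M. The simplices of K, each written with vertices in increasing order, are:

  0-simplices (9): A, B, D, E, F, G, J, L, M
  1-simplices (27): AB, AF, AG, AJ, AL, AM, BD, BF, BG, BL, BM, DE, DG, DJ, DL, DM, EF, EG, EJ, EL, EM, FG, FL, FM, GJ, JL, JM
  2-simplices (18): ABL, ABM, AFG, AFM, AGJ, AJL, BDG, BDM, BFG, BFL, DEG, DEL, DJL, DJM, EFL, EFM, EGJ, EJM

giving chain groups C_0 ≅ Z^9, C_1 ≅ Z^27, C_2 ≅ Z^18.

∂_1: C_1 → C_0 maps an edge to its endpoints' difference, ∂[p,q] = q − p. For instance
  ∂EM = M − E.
The resulting 9×27 matrix has rank 8, and its Smith normal form has invariant factors (1,1,1,1,1,1,1,1).

The boundary map ∂_2: C_2 → C_1 sends each 2-simplex [p,q,r] to [q,r] − [p,r] + [p,q]. For instance
  ∂EGJ = GJ − EJ + EG,
  ∂AFM = FM − AM + AF.
As a 27×18 matrix over Z this has rank 18, with invariant factors (1,1,1,1,1,1,1,1,1,1,1,1,1,1,1,1,1,2).

From H_k ≅ ker(∂_k) / im(∂_{k+1}) we obtain:

  H_0: rank C_0 − rank ∂_1 = 9 − 8 = 1, and the invariant factors of ∂_1 are all 1, so H_0 = Z.
  H_1: rank ker ∂_1 − rank ∂_2 = (27 − 8) − 18 = 1, and ∂_2 has invariant factor 2 > 1, so H_1 = Z ⊕ Z/2.
  H_2: rank ker ∂_2 − rank ∂_3 = (18 − 18) − 0 = 0, and there is no ∂_3, so H_2 = 0.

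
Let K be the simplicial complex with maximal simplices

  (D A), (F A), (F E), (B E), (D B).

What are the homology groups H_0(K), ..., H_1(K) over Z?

We work with the vertex ordering A < B < D < E < F. The simplices of K, each written with vertices in increasing order, are:

  0-simplices (5): A, B, D, E, F
  1-simplices (5): AD, AF, BD, BE, EF

giving chain groups C_0 ≅ Z^5, C_1 ≅ Z^5.

Boundary ∂_1: C_1 → C_0 maps an edge to its endpoints' difference, ∂[p,q] = q − p. For instance
  ∂BD = D − B.
This gives a 5×5 integer matrix of rank 4; reducing to Smith normal form yields diagonal entries (1,1,1,1).

Reading off H_k = ker ∂_k / im ∂_{k+1}:

  H_0: rank C_0 − rank ∂_1 = 5 − 4 = 1, and the invariant factors of ∂_1 are all 1, so H_0 ≅ Z.
  H_1: rank ker ∂_1 − rank ∂_2 = (5 − 4) − 0 = 1, and there is no ∂_2, so H_1 ≅ Z.

H_0 ≅ Z,  H_1 ≅ Z.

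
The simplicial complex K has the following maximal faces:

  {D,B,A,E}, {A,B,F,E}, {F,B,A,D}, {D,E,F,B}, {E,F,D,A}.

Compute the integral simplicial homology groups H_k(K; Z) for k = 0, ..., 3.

We work with the vertex ordering A < B < D < E < F. The simplices of K, each written with vertices in increasing order, are:

  0-simplices (5): A, B, D, E, F
  1-simplices (10): AB, AD, AE, AF, BD, BE, BF, DE, DF, EF
  2-simplices (10): ABD, ABE, ABF, ADE, ADF, AEF, BDE, BDF, BEF, DEF
  3-simplices (5): ABDE, ABDF, ABEF, ADEF, BDEF

giving chain groups C_0 ≅ Z^5, C_1 ≅ Z^10, C_2 ≅ Z^10, C_3 ≅ Z^5.

∂_1: C_1 → C_0 maps an edge to its endpoints' difference, ∂[p,q] = q − p. For instance
  ∂AF = F − A.
This gives a 5×10 integer matrix of rank 4; reducing to Smith normal form yields diagonal entries (1,1,1,1).

The boundary map ∂_2: C_2 → C_1 acts by ∂[p,q,r] = [q,r] − [p,r] + [p,q]. For instance
  ∂DEF = EF − DF + DE,
  ∂ABE = BE − AE + AB.
The resulting 10×10 matrix has rank 6, and its Smith normal form has invariant factors (1,1,1,1,1,1).

∂_3: C_3 → C_2 sends each 3-simplex σ to the alternating sum Σ_i (−1)^i (σ with its i-th vertex removed). For instance
  ∂ABEF = BEF − AEF + ABF − ABE,
  ∂BDEF = DEF − BEF + BDF − BDE.
This gives a 10×5 integer matrix of rank 4; reducing to Smith normal form yields diagonal entries (1,1,1,1).

From H_k ≅ ker(∂_k) / im(∂_{k+1}) we obtain:

  H_0: rank C_0 − rank ∂_1 = 5 − 4 = 1, and the invariant factors of ∂_1 are all 1, so H_0 = Z.
  H_1: rank ker ∂_1 − rank ∂_2 = (10 − 4) − 6 = 0, and the invariant factors of ∂_2 are all 1, so H_1 = 0.
  H_2: rank ker ∂_2 − rank ∂_3 = (10 − 6) − 4 = 0, and the invariant factors of ∂_3 are all 1, so H_2 = 0.
  H_3: rank ker ∂_3 − rank ∂_4 = (5 − 4) − 0 = 1, and there is no ∂_4, so H_3 = Z.

As a check, the Euler characteristic is 5 − 10 + 10 − 5 = 0, which agrees with 1 − 0 + 0 − 1 = 0.

H_0 = Z,  H_1 = 0,  H_2 = 0,  H_3 = Z.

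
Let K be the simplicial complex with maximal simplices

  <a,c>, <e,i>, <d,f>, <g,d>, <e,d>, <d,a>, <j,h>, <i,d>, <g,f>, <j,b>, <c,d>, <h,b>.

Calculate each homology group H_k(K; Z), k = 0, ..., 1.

We work with the vertex ordering a < b < c < d < e < f < g < h < i < j. The simplices of K, each written with vertices in increasing order, are:

  0-simplices (10): a, b, c, d, e, f, g, h, i, j
  1-simplices (12): ac, ad, bh, bj, cd, de, df, dg, di, ei, fg, hj

so the chain groups are C_0 ≅ Z^10, C_1 ≅ Z^12.

Boundary ∂_1: C_1 → C_0 sends each edge [p,q] (with p < q) to q − p. For instance
  ∂df = f − d.
The 10×12 boundary matrix has rank 8 and Smith normal form diag(1,1,1,1,1,1,1,1).

Now H_k = ker ∂_k / im ∂_{k+1}, so:

  H_0: rank C_0 − rank ∂_1 = 10 − 8 = 2, and the invariant factors of ∂_1 are all 1, so H_0 = Z^2.
  H_1: rank ker ∂_1 − rank ∂_2 = (12 − 8) − 0 = 4, and there is no ∂_2, so H_1 = Z^4.

As a check, the Euler characteristic is 10 − 12 = -2, which agrees with 2 − 4 = -2.

H_0 = Z^2,  H_1 = Z^4.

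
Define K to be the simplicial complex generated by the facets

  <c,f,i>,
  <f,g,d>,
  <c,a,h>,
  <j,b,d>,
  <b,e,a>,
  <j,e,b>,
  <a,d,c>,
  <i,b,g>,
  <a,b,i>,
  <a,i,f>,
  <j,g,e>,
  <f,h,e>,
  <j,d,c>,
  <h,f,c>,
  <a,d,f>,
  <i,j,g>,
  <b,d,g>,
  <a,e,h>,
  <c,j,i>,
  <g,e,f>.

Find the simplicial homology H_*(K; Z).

H_0 ≅ Z,  H_1 ≅ Z ⊕ Z/2,  H_2 = 0.

We work with the vertex ordering a < b < c < d < e < f < g < h < i < j. The simplices of K, each written with vertices in increasing order, are:

  0-simplices (10): a, b, c, d, e, f, g, h, i, j
  1-simplices (30): ab, ac, ad, ae, af, ah, ai, bd, be, bg, bi, bj, cd, cf, ch, ci, cj, df, dg, dj, ef, eg, eh, ej, fg, fh, fi, gi, gj, ij
  2-simplices (20): abe, abi, acd, ach, adf, aeh, afi, bdg, bdj, bej, bgi, cdj, cfh, cfi, cij, dfg, efg, efh, egj, gij

Hence C_0 ≅ Z^10, C_1 ≅ Z^30, C_2 ≅ Z^20.

Boundary ∂_1: C_1 → C_0 is given by ∂[p,q] = [q] − [p]. For instance
  ∂dg = g − d.
The 10×30 boundary matrix has rank 9 and Smith normal form diag(1,1,1,1,1,1,1,1,1).

∂_2: C_2 → C_1 sends each 2-simplex [p,q,r] to [q,r] − [p,r] + [p,q]. For instance
  ∂cfi = fi − ci + cf,
  ∂bej = ej − bj + be.
The resulting 30×20 matrix has rank 20, and its Smith normal form has invariant factors (1,1,1,1,1,1,1,1,1,1,1,1,1,1,1,1,1,1,1,2).

Computing H_k = (kernel of ∂_k) / (image of ∂_{k+1}):

  H_0: rank C_0 − rank ∂_1 = 10 − 9 = 1, and the invariant factors of ∂_1 are all 1, so H_0 = Z.
  H_1: rank ker ∂_1 − rank ∂_2 = (30 − 9) − 20 = 1, and ∂_2 has invariant factor 2 > 1, so H_1 = Z ⊕ Z/2.
  H_2: rank ker ∂_2 − rank ∂_3 = (20 − 20) − 0 = 0, and there is no ∂_3, so H_2 = 0.

As a check, the Euler characteristic is 10 − 30 + 20 = 0, which agrees with 1 − 1 + 0 = 0.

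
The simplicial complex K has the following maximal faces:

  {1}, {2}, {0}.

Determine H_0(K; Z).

Take the total order 0 < 1 < 2 on the vertex set. Then K (dimension 0) consists of the simplices:

  0-simplices (3): [0], [1], [2]

Hence C_0 ≅ Z^3.

From H_k ≅ ker(∂_k) / im(∂_{k+1}) we obtain:

  H_0: rank C_0 − rank ∂_1 = 3 − 0 = 3, and there is no ∂_1, so H_0 = Z^3.

H_0 = Z^3.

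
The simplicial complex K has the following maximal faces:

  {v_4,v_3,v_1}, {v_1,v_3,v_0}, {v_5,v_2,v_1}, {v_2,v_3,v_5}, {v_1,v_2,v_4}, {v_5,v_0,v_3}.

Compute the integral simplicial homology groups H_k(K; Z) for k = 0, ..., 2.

H_0 = Z,  H_1 = Z,  H_2 = 0.

Take the total order v_0 < v_1 < v_2 < v_3 < v_4 < v_5 on the vertex set. Then K (dimension 2) consists of the simplices:

  0-simplices (6): [v_0], [v_1], [v_2], [v_3], [v_4], [v_5]
  1-simplices (12): [v_0,v_1], [v_0,v_3], [v_0,v_5], [v_1,v_2], [v_1,v_3], [v_1,v_4], [v_1,v_5], [v_2,v_3], [v_2,v_4], [v_2,v_5], [v_3,v_4], [v_3,v_5]
  2-simplices (6): [v_0,v_1,v_3], [v_0,v_3,v_5], [v_1,v_2,v_4], [v_1,v_2,v_5], [v_1,v_3,v_4], [v_2,v_3,v_5]

giving chain groups C_0 ≅ Z^6, C_1 ≅ Z^12, C_2 ≅ Z^6.

∂_1: C_1 → C_0 sends each edge [p,q] (with p < q) to q − p. For instance
  ∂[v_1,v_3] = [v_3] − [v_1].
The resulting 6×12 matrix has rank 5, and its Smith normal form has invariant factors (1,1,1,1,1).

The boundary map ∂_2: C_2 → C_1 sends each 2-simplex [p,q,r] to [q,r] − [p,r] + [p,q]. For instance
  ∂[v_1,v_2,v_5] = [v_2,v_5] − [v_1,v_5] + [v_1,v_2],
  ∂[v_0,v_3,v_5] = [v_3,v_5] − [v_0,v_5] + [v_0,v_3].
The resulting 12×6 matrix has rank 6, and its Smith normal form has invariant factors (1,1,1,1,1,1).

Now H_k = ker ∂_k / im ∂_{k+1}, so:

  H_0: rank C_0 − rank ∂_1 = 6 − 5 = 1, and the invariant factors of ∂_1 are all 1, so H_0 = Z.
  H_1: rank ker ∂_1 − rank ∂_2 = (12 − 5) − 6 = 1, and the invariant factors of ∂_2 are all 1, so H_1 = Z.
  H_2: rank ker ∂_2 − rank ∂_3 = (6 − 6) − 0 = 0, and there is no ∂_3, so H_2 = 0.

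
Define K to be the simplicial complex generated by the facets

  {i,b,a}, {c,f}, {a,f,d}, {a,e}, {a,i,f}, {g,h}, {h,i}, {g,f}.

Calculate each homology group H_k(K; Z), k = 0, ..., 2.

We work with the vertex ordering a < b < c < d < e < f < g < h < i. The simplices of K, each written with vertices in increasing order, are:

  0-simplices (9): a, b, c, d, e, f, g, h, i
  1-simplices (12): ab, ad, ae, af, ai, bi, cf, df, fg, fi, gh, hi
  2-simplices (3): abi, adf, afi

giving chain groups C_0 ≅ Z^9, C_1 ≅ Z^12, C_2 ≅ Z^3.

∂_1: C_1 → C_0 is given by ∂[p,q] = [q] − [p]. For instance
  ∂gh = h − g.
As a 9×12 matrix over Z this has rank 8, with invariant factors (1,1,1,1,1,1,1,1).

∂_2: C_2 → C_1 acts by ∂[p,q,r] = [q,r] − [p,r] + [p,q]. For instance
  ∂adf = df − af + ad,
  ∂afi = fi − ai + af.
The 12×3 boundary matrix has rank 3 and Smith normal form diag(1,1,1).

Reading off H_k = ker ∂_k / im ∂_{k+1}:

  H_0: rank C_0 − rank ∂_1 = 9 − 8 = 1, and the invariant factors of ∂_1 are all 1, so H_0 = Z.
  H_1: rank ker ∂_1 − rank ∂_2 = (12 − 8) − 3 = 1, and the invariant factors of ∂_2 are all 1, so H_1 = Z.
  H_2: rank ker ∂_2 − rank ∂_3 = (3 − 3) − 0 = 0, and there is no ∂_3, so H_2 = 0.

H_0 ≅ Z,  H_1 ≅ Z,  H_2 = 0.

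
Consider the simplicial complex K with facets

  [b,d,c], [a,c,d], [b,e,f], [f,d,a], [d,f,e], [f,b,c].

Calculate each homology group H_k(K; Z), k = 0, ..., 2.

H_0 ≅ Z,  H_1 ≅ Z,  H_2 = 0.

Order the vertices as a < b < c < d < e < f. Listing each simplex with vertices in this order, K has dimension 2 with simplices:

  0-simplices (6): a, b, c, d, e, f
  1-simplices (12): ac, ad, af, bc, bd, be, bf, cd, cf, de, df, ef
  2-simplices (6): acd, adf, bcd, bcf, bef, def

giving chain groups C_0 ≅ Z^6, C_1 ≅ Z^12, C_2 ≅ Z^6.

Boundary ∂_1: C_1 → C_0 is given by ∂[p,q] = [q] − [p]. For instance
  ∂bf = f − b.
This gives a 6×12 integer matrix of rank 5; reducing to Smith normal form yields diagonal entries (1,1,1,1,1).

∂_2: C_2 → C_1 maps a triangle to the signed sum of its edges. For instance
  ∂bcd = cd − bd + bc,
  ∂bcf = cf − bf + bc.
As a 12×6 matrix over Z this has rank 6, with invariant factors (1,1,1,1,1,1).

Reading off H_k = ker ∂_k / im ∂_{k+1}:

  H_0: rank C_0 − rank ∂_1 = 6 − 5 = 1, and the invariant factors of ∂_1 are all 1, so H_0 = Z.
  H_1: rank ker ∂_1 − rank ∂_2 = (12 − 5) − 6 = 1, and the invariant factors of ∂_2 are all 1, so H_1 = Z.
  H_2: rank ker ∂_2 − rank ∂_3 = (6 − 6) − 0 = 0, and there is no ∂_3, so H_2 = 0.

As a check, the Euler characteristic is 6 − 12 + 6 = 0, which agrees with 1 − 1 + 0 = 0.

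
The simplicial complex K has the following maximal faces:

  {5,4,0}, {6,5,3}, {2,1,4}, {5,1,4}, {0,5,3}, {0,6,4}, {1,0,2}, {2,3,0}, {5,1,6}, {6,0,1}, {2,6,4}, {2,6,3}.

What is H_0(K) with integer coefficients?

H_0 ≅ Z.

Fix the vertex order 0 < 1 < 2 < 3 < 4 < 5 < 6 and write every simplex with vertices in increasing order. Then dim K = 2 and the simplices of K are:

  0-simplices (7): [0], [1], [2], [3], [4], [5], [6]
  1-simplices (18): [0,1], [0,2], [0,3], [0,4], [0,5], [0,6], [1,2], [1,4], [1,5], [1,6], [2,3], [2,4], [2,6], [3,5], [3,6], [4,5], [4,6], [5,6]
  2-simplices (12): [0,1,2], [0,1,6], [0,2,3], [0,3,5], [0,4,5], [0,4,6], [1,2,4], [1,4,5], [1,5,6], [2,3,6], [2,4,6], [3,5,6]

Hence C_0 ≅ Z^7, C_1 ≅ Z^18, C_2 ≅ Z^12.

The boundary map ∂_1: C_1 → C_0 maps an edge to its endpoints' difference, ∂[p,q] = q − p. For instance
  ∂[5,6] = [6] − [5].
The 7×18 boundary matrix has rank 6 and Smith normal form diag(1,1,1,1,1,1).

Boundary ∂_2: C_2 → C_1 sends each 2-simplex [p,q,r] to [q,r] − [p,r] + [p,q]. For instance
  ∂[0,4,6] = [4,6] − [0,6] + [0,4],
  ∂[0,3,5] = [3,5] − [0,5] + [0,3].
The 18×12 boundary matrix has rank 12 and Smith normal form diag(1,1,1,1,1,1,1,1,1,1,1,2).

Now H_k = ker ∂_k / im ∂_{k+1}, so:

  H_0: rank C_0 − rank ∂_1 = 7 − 6 = 1, and the invariant factors of ∂_1 are all 1, so H_0 ≅ Z.

(K is a triangulation of the real projective plane RP^2.)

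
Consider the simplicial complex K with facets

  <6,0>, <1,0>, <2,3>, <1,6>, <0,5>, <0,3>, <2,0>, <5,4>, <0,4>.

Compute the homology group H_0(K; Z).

H_0 ≅ Z.

Order the vertices as 0 < 1 < 2 < 3 < 4 < 5 < 6. Listing each simplex with vertices in this order, K has dimension 1 with simplices:

  0-simplices (7): [0], [1], [2], [3], [4], [5], [6]
  1-simplices (9): [0,1], [0,2], [0,3], [0,4], [0,5], [0,6], [1,6], [2,3], [4,5]

so the chain groups are C_0 ≅ Z^7, C_1 ≅ Z^9.

∂_1: C_1 → C_0 maps an edge to its endpoints' difference, ∂[p,q] = q − p.
The 7×9 boundary matrix has rank 6 and Smith normal form diag(1,1,1,1,1,1).

Reading off H_k = ker ∂_k / im ∂_{k+1}:

  H_0: rank C_0 − rank ∂_1 = 7 − 6 = 1, and the invariant factors of ∂_1 are all 1, so H_0 ≅ Z.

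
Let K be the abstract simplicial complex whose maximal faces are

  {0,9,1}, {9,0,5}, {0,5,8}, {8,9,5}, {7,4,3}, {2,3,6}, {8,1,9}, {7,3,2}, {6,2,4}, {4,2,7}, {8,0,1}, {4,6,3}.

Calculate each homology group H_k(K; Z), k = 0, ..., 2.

Order the vertices as 0 < 1 < 2 < 3 < 4 < 5 < 6 < 7 < 8 < 9. Listing each simplex with vertices in this order, K has dimension 2 with simplices:

  0-simplices (10): [0], [1], [2], [3], [4], [5], [6], [7], [8], [9]
  1-simplices (18): [0,1], [0,5], [0,8], [0,9], [1,8], [1,9], [2,3], [2,4], [2,6], [2,7], [3,4], [3,6], [3,7], [4,6], [4,7], [5,8], [5,9], [8,9]
  2-simplices (12): [0,1,8], [0,1,9], [0,5,8], [0,5,9], [1,8,9], [2,3,6], [2,3,7], [2,4,6], [2,4,7], [3,4,6], [3,4,7], [5,8,9]

so the chain groups are C_0 ≅ Z^10, C_1 ≅ Z^18, C_2 ≅ Z^12.

The boundary map ∂_1: C_1 → C_0 is given by ∂[p,q] = [q] − [p].
The resulting 10×18 matrix has rank 8, and its Smith normal form has invariant factors (1,1,1,1,1,1,1,1).

∂_2: C_2 → C_1 sends each 2-simplex [p,q,r] to [q,r] − [p,r] + [p,q]. For instance
  ∂[1,8,9] = [8,9] − [1,9] + [1,8],
  ∂[5,8,9] = [8,9] − [5,9] + [5,8].
The resulting 18×12 matrix has rank 10, and its Smith normal form has invariant factors (1,1,1,1,1,1,1,1,1,1).

Now H_k = ker ∂_k / im ∂_{k+1}, so:

  H_0: rank C_0 − rank ∂_1 = 10 − 8 = 2, and the invariant factors of ∂_1 are all 1, so H_0 ≅ Z^2.
  H_1: rank ker ∂_1 − rank ∂_2 = (18 − 8) − 10 = 0, and the invariant factors of ∂_2 are all 1, so H_1 ≅ 0.
  H_2: rank ker ∂_2 − rank ∂_3 = (12 − 10) − 0 = 2, and there is no ∂_3, so H_2 ≅ Z^2.

As a check, the Euler characteristic is 10 − 18 + 12 = 4, which agrees with 2 − 0 + 2 = 4.
(K is a triangulation of the disjoint union of the 2-sphere S^2 and the 2-sphere S^2.)

H_0 = Z^2,  H_1 = 0,  H_2 = Z^2.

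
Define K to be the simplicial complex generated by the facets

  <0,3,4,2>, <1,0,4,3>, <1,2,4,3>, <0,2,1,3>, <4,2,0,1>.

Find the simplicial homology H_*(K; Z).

Fix the vertex order 0 < 1 < 2 < 3 < 4 and write every simplex with vertices in increasing order. Then dim K = 3 and the simplices of K are:

  0-simplices (5): [0], [1], [2], [3], [4]
  1-simplices (10): [0,1], [0,2], [0,3], [0,4], [1,2], [1,3], [1,4], [2,3], [2,4], [3,4]
  2-simplices (10): [0,1,2], [0,1,3], [0,1,4], [0,2,3], [0,2,4], [0,3,4], [1,2,3], [1,2,4], [1,3,4], [2,3,4]
  3-simplices (5): [0,1,2,3], [0,1,2,4], [0,1,3,4], [0,2,3,4], [1,2,3,4]

so the chain groups are C_0 ≅ Z^5, C_1 ≅ Z^10, C_2 ≅ Z^10, C_3 ≅ Z^5.

The boundary map ∂_1: C_1 → C_0 is given by ∂[p,q] = [q] − [p]. For instance
  ∂[2,3] = [3] − [2].
This gives a 5×10 integer matrix of rank 4; reducing to Smith normal form yields diagonal entries (1,1,1,1).

Boundary ∂_2: C_2 → C_1 sends each 2-simplex [p,q,r] to [q,r] − [p,r] + [p,q]. For instance
  ∂[1,2,4] = [2,4] − [1,4] + [1,2],
  ∂[0,2,4] = [2,4] − [0,4] + [0,2].
As a 10×10 matrix over Z this has rank 6, with invariant factors (1,1,1,1,1,1).

The boundary map ∂_3: C_3 → C_2 sends each 3-simplex σ to the alternating sum Σ_i (−1)^i (σ with its i-th vertex removed). For instance
  ∂[0,1,2,3] = [1,2,3] − [0,2,3] + [0,1,3] − [0,1,2],
  ∂[1,2,3,4] = [2,3,4] − [1,3,4] + [1,2,4] − [1,2,3].
As a 10×5 matrix over Z this has rank 4, with invariant factors (1,1,1,1).

Now H_k = ker ∂_k / im ∂_{k+1}, so:

  H_0: rank C_0 − rank ∂_1 = 5 − 4 = 1, and the invariant factors of ∂_1 are all 1, so H_0 ≅ Z.
  H_1: rank ker ∂_1 − rank ∂_2 = (10 − 4) − 6 = 0, and the invariant factors of ∂_2 are all 1, so H_1 ≅ 0.
  H_2: rank ker ∂_2 − rank ∂_3 = (10 − 6) − 4 = 0, and the invariant factors of ∂_3 are all 1, so H_2 ≅ 0.
  H_3: rank ker ∂_3 − rank ∂_4 = (5 − 4) − 0 = 1, and there is no ∂_4, so H_3 ≅ Z.

As a check, the Euler characteristic is 5 − 10 + 10 − 5 = 0, which agrees with 1 − 0 + 0 − 1 = 0.

H_0 = Z,  H_1 = 0,  H_2 = 0,  H_3 = Z.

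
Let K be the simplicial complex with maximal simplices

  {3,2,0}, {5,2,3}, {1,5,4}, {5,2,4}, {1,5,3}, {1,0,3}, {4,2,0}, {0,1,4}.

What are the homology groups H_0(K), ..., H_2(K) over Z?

Take the total order 0 < 1 < 2 < 3 < 4 < 5 on the vertex set. Then K (dimension 2) consists of the simplices:

  0-simplices (6): [0], [1], [2], [3], [4], [5]
  1-simplices (12): [0,1], [0,2], [0,3], [0,4], [1,3], [1,4], [1,5], [2,3], [2,4], [2,5], [3,5], [4,5]
  2-simplices (8): [0,1,3], [0,1,4], [0,2,3], [0,2,4], [1,3,5], [1,4,5], [2,3,5], [2,4,5]

so the chain groups are C_0 ≅ Z^6, C_1 ≅ Z^12, C_2 ≅ Z^8.

∂_1: C_1 → C_0 maps an edge to its endpoints' difference, ∂[p,q] = q − p. For instance
  ∂[4,5] = [5] − [4].
This gives a 6×12 integer matrix of rank 5; reducing to Smith normal form yields diagonal entries (1,1,1,1,1).

∂_2: C_2 → C_1 acts by ∂[p,q,r] = [q,r] − [p,r] + [p,q]. For instance
  ∂[1,4,5] = [4,5] − [1,5] + [1,4],
  ∂[0,2,4] = [2,4] − [0,4] + [0,2].
The 12×8 boundary matrix has rank 7 and Smith normal form diag(1,1,1,1,1,1,1).

Reading off H_k = ker ∂_k / im ∂_{k+1}:

  H_0: rank C_0 − rank ∂_1 = 6 − 5 = 1, and the invariant factors of ∂_1 are all 1, so H_0 = Z.
  H_1: rank ker ∂_1 − rank ∂_2 = (12 − 5) − 7 = 0, and the invariant factors of ∂_2 are all 1, so H_1 = 0.
  H_2: rank ker ∂_2 − rank ∂_3 = (8 − 7) − 0 = 1, and there is no ∂_3, so H_2 = Z.

As a check, the Euler characteristic is 6 − 12 + 8 = 2, which agrees with 1 − 0 + 1 = 2.

H_0 ≅ Z,  H_1 = 0,  H_2 ≅ Z.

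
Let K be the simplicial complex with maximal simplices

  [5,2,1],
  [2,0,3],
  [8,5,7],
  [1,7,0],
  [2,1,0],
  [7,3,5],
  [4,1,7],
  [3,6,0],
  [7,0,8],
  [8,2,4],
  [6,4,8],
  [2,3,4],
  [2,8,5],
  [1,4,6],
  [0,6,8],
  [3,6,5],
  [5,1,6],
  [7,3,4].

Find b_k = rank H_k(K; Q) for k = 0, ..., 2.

Order the vertices as 0 < 1 < 2 < 3 < 4 < 5 < 6 < 7 < 8. Listing each simplex with vertices in this order, K has dimension 2 with simplices:

  0-simplices (9): [0], [1], [2], [3], [4], [5], [6], [7], [8]
  1-simplices (27): (27 of them)
  2-simplices (18): [0,1,2], [0,1,7], [0,2,3], [0,3,6], [0,6,8], [0,7,8], [1,2,5], [1,4,6], [1,4,7], [1,5,6], [2,3,4], [2,4,8], [2,5,8], [3,4,7], [3,5,6], [3,5,7], [4,6,8], [5,7,8]

Hence C_0 ≅ Z^9, C_1 ≅ Z^27, C_2 ≅ Z^18.

The boundary map ∂_1: C_1 → C_0 maps an edge to its endpoints' difference, ∂[p,q] = q − p.
As a 9×27 matrix over Z this has rank 8, with invariant factors (1,1,1,1,1,1,1,1).

The boundary map ∂_2: C_2 → C_1 sends each 2-simplex [p,q,r] to [q,r] − [p,r] + [p,q]. For instance
  ∂[0,6,8] = [6,8] − [0,8] + [0,6],
  ∂[1,2,5] = [2,5] − [1,5] + [1,2].
The 27×18 boundary matrix has rank 17 and Smith normal form diag(1,1,1,1,1,1,1,1,1,1,1,1,1,1,1,1,1).

Reading off H_k = ker ∂_k / im ∂_{k+1}:

  H_0: rank C_0 − rank ∂_1 = 9 − 8 = 1, and the invariant factors of ∂_1 are all 1, so H_0 ≅ Z.
  H_1: rank ker ∂_1 − rank ∂_2 = (27 − 8) − 17 = 2, and the invariant factors of ∂_2 are all 1, so H_1 ≅ Z^2.
  H_2: rank ker ∂_2 − rank ∂_3 = (18 − 17) − 0 = 1, and there is no ∂_3, so H_2 ≅ Z.

As a check, the Euler characteristic is 9 − 27 + 18 = 0, which agrees with 1 − 2 + 1 = 0.
(K is a triangulation of the torus T^2.)

Hence the Betti numbers are b_0 = 1, b_1 = 2, b_2 = 1.

b_0 = 1, b_1 = 2, b_2 = 1.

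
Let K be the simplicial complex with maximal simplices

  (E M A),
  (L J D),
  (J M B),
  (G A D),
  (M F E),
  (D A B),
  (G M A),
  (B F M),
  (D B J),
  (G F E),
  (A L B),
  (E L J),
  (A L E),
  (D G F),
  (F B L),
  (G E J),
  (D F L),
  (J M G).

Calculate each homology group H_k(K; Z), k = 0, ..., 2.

Take the total order A < B < D < E < F < G < J < L < M on the vertex set. Then K (dimension 2) consists of the simplices:

  0-simplices (9): A, B, D, E, F, G, J, L, M
  1-simplices (27): AB, AD, AE, AG, AL, AM, BD, BF, BJ, BL, BM, DF, DG, DJ, DL, EF, EG, EJ, EL, EM, FG, FL, FM, GJ, GM, JL, JM
  2-simplices (18): ABD, ABL, ADG, AEL, AEM, AGM, BDJ, BFL, BFM, BJM, DFG, DFL, DJL, EFG, EFM, EGJ, EJL, GJM

giving chain groups C_0 ≅ Z^9, C_1 ≅ Z^27, C_2 ≅ Z^18.

∂_1: C_1 → C_0 sends each edge [p,q] (with p < q) to q − p.
The resulting 9×27 matrix has rank 8, and its Smith normal form has invariant factors (1,1,1,1,1,1,1,1).

The boundary map ∂_2: C_2 → C_1 acts by ∂[p,q,r] = [q,r] − [p,r] + [p,q]. For instance
  ∂AEM = EM − AM + AE,
  ∂DFG = FG − DG + DF.
This gives a 27×18 integer matrix of rank 18; reducing to Smith normal form yields diagonal entries (1,1,1,1,1,1,1,1,1,1,1,1,1,1,1,1,1,2).

From H_k ≅ ker(∂_k) / im(∂_{k+1}) we obtain:

  H_0: rank C_0 − rank ∂_1 = 9 − 8 = 1, and the invariant factors of ∂_1 are all 1, so H_0 ≅ Z.
  H_1: rank ker ∂_1 − rank ∂_2 = (27 − 8) − 18 = 1, and ∂_2 has invariant factor 2 > 1, so H_1 ≅ Z × Z/2.
  H_2: rank ker ∂_2 − rank ∂_3 = (18 − 18) − 0 = 0, and there is no ∂_3, so H_2 ≅ 0.

H_0 = Z,  H_1 = Z × Z/2,  H_2 = 0.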